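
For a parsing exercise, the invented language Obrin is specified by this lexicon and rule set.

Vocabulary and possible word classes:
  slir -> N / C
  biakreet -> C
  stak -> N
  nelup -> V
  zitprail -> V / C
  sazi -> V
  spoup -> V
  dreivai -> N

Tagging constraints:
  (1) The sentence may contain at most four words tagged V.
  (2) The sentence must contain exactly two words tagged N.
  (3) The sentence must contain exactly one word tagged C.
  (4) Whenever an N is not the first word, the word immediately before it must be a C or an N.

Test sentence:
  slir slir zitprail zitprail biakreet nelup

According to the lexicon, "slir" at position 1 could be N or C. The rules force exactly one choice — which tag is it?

N

Candidates per position — 1:slir {N,C}; 2:slir {N,C}; 3:zitprail {V,C}; 4:zitprail {V,C}; 5:biakreet {C}; 6:nelup {V}.
At position 1, choosing C makes rule 2 impossible to satisfy; hence N.
At position 2, choosing C makes rule 2 impossible to satisfy; hence N.
At position 3, choosing C makes rule 3 impossible to satisfy; hence V.
At position 4, choosing C makes rule 3 impossible to satisfy; hence V.
So the tagging must be: N N V V C V.
Checking: rule 1 satisfied; rule 2 satisfied; rule 3 satisfied; rule 4 satisfied.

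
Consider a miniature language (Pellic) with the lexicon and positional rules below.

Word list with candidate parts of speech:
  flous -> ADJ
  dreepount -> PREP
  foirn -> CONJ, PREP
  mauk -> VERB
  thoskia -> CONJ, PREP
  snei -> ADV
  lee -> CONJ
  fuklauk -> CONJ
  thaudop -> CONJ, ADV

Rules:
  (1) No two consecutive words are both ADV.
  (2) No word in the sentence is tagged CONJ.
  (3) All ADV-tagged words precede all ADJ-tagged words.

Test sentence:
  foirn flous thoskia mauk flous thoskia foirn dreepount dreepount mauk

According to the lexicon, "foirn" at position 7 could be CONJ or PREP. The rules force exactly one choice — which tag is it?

Candidates per position — 1:foirn {CONJ,PREP}; 2:flous {ADJ}; 3:thoskia {CONJ,PREP}; 4:mauk {VERB}; 5:flous {ADJ}; 6:thoskia {CONJ,PREP}; 7:foirn {CONJ,PREP}; 8:dreepount {PREP}; 9:dreepount {PREP}; 10:mauk {VERB}.
At position 1, choosing CONJ makes rule 2 impossible to satisfy; hence PREP.
At position 3, choosing CONJ makes rule 2 impossible to satisfy; hence PREP.
At position 6, choosing CONJ makes rule 2 impossible to satisfy; hence PREP.
At position 7, choosing CONJ makes rule 2 impossible to satisfy; hence PREP.
That leaves exactly one tagging: PREP ADJ PREP VERB ADJ PREP PREP PREP PREP VERB.
Verifying each rule — rule 1 ok; rule 2 ok; rule 3 ok.

PREP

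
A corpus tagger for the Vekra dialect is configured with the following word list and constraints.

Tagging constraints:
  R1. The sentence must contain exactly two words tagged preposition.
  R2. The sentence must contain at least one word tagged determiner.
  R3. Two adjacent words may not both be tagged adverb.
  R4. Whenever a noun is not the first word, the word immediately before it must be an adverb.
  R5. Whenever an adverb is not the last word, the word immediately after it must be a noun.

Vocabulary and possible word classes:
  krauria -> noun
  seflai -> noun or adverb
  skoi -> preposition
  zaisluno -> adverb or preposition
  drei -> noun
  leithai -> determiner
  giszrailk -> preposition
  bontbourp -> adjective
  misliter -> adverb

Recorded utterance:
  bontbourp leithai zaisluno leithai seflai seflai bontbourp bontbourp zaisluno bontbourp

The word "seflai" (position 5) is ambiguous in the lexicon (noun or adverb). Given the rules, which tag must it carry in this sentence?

adverb

Candidates per position — 1:bontbourp {adjective}; 2:leithai {determiner}; 3:zaisluno {adverb,preposition}; 4:leithai {determiner}; 5:seflai {noun,adverb}; 6:seflai {noun,adverb}; 7:bontbourp {adjective}; 8:bontbourp {adjective}; 9:zaisluno {adverb,preposition}; 10:bontbourp {adjective}.
If word 3 were adverb, no tagging could satisfy rule 1; so word 3 is preposition.
If word 5 were noun, no tagging could satisfy rule 4; so word 5 is adverb.
If word 6 were adverb, no tagging could satisfy rule 3; so word 6 is noun.
If word 9 were adverb, no tagging could satisfy rule 1; so word 9 is preposition.
The only consistent sequence is: adjective determiner preposition determiner adverb noun adjective adjective preposition adjective.
Rule-by-rule: rule 1 ok; rule 2 ok; rule 3 ok; rule 4 ok; rule 5 ok.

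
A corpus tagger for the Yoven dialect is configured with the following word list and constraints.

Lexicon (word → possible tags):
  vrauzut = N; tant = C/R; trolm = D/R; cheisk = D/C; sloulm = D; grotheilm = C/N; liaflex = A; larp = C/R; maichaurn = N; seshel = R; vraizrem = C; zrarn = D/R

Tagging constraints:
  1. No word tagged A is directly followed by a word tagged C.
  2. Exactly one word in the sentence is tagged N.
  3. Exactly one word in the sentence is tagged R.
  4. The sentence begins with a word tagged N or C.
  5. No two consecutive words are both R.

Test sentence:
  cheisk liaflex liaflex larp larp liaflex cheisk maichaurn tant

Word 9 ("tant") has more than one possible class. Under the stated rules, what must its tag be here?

C

Candidates per position — 1:cheisk {D,C}; 2:liaflex {A}; 3:liaflex {A}; 4:larp {C,R}; 5:larp {C,R}; 6:liaflex {A}; 7:cheisk {D,C}; 8:maichaurn {N}; 9:tant {C,R}.
Position 1: D is ruled out by rule 4; that leaves C.
Position 4: C is ruled out by rule 1; that leaves R.
Position 5: R is ruled out by rule 3; that leaves C.
Position 7: C is ruled out by rule 1; that leaves D.
Position 9: R is ruled out by rule 3; that leaves C.
The only consistent sequence is: C A A R C A D N C.
Rule-by-rule: rule 1 satisfied; rule 2 satisfied; rule 3 satisfied; rule 4 satisfied; rule 5 satisfied.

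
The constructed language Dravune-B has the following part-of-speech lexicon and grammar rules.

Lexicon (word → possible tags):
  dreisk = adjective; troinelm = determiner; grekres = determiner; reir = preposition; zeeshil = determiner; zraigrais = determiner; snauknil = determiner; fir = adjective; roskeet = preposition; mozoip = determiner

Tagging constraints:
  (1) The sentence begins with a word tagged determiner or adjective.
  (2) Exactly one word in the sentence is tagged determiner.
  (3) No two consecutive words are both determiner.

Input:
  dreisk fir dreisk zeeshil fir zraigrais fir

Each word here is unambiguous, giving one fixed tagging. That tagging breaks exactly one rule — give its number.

Fixed tagging: adjective adjective adjective determiner adjective determiner adjective.
Checking each rule: R1 holds, R2 violated, R3 holds.
Only rule 2 fails.

2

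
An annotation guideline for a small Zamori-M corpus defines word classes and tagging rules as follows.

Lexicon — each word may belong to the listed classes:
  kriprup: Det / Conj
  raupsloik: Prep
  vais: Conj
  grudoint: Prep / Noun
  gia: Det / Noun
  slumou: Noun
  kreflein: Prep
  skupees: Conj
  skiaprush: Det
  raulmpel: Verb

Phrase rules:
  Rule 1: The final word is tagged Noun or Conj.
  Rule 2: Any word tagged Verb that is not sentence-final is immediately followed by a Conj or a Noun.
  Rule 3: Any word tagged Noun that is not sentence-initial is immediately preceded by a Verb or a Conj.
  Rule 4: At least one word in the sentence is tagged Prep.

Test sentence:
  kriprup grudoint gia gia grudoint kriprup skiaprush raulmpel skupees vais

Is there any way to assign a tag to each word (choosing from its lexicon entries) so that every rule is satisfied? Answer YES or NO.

Candidates per position — 1:kriprup {Det,Conj}; 2:grudoint {Prep,Noun}; 3:gia {Det,Noun}; 4:gia {Det,Noun}; 5:grudoint {Prep,Noun}; 6:kriprup {Det,Conj}; 7:skiaprush {Det}; 8:raulmpel {Verb}; 9:skupees {Conj}; 10:vais {Conj}.
One satisfying assignment: Det Prep Det Det Prep Det Det Verb Conj Conj.
Checking: rule 1 ✓; rule 2 ✓; rule 3 ✓; rule 4 ✓.

YES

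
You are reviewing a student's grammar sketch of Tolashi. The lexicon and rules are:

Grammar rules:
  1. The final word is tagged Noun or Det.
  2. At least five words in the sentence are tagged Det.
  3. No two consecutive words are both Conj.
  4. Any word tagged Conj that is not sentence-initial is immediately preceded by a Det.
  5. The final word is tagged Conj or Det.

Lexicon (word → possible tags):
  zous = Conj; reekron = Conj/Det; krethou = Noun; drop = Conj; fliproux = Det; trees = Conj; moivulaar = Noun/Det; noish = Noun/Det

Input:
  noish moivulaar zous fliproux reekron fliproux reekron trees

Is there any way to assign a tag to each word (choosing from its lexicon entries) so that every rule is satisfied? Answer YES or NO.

Candidates per position — 1:noish {Noun,Det}; 2:moivulaar {Noun,Det}; 3:zous {Conj}; 4:fliproux {Det}; 5:reekron {Conj,Det}; 6:fliproux {Det}; 7:reekron {Conj,Det}; 8:trees {Conj}.
Rule 1 cannot be satisfied by any choice of tags from the lexicon.
So there is no consistent tagging.

NO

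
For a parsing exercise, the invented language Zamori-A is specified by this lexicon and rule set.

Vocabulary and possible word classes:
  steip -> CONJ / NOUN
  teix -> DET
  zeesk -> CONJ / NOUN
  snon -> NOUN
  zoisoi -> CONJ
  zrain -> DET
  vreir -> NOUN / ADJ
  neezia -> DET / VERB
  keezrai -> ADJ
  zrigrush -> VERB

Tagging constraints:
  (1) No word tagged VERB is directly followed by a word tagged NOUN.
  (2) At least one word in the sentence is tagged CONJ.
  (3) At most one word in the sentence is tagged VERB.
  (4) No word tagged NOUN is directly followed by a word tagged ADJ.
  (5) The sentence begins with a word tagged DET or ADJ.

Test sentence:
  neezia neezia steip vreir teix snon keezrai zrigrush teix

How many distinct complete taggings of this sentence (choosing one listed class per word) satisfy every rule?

Candidates per position — 1:neezia {DET,VERB}; 2:neezia {DET,VERB}; 3:steip {CONJ,NOUN}; 4:vreir {NOUN,ADJ}; 5:teix {DET}; 6:snon {NOUN}; 7:keezrai {ADJ}; 8:zrigrush {VERB}; 9:teix {DET}.
There are 16 candidate sequences in total.
Rule 4 cannot be satisfied by any choice of tags from the lexicon.
So there is no consistent tagging.
Count = 0.

0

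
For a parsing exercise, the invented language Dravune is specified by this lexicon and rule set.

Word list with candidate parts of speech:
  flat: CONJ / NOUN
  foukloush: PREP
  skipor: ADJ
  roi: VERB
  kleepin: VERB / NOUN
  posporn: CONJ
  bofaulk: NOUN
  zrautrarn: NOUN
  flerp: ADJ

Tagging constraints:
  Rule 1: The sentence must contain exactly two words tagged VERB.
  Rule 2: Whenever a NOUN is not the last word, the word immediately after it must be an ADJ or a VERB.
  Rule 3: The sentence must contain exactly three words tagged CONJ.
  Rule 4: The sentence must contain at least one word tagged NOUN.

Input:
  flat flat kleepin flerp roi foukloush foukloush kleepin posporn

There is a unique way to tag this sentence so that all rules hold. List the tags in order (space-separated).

Candidates per position — 1:flat {CONJ,NOUN}; 2:flat {CONJ,NOUN}; 3:kleepin {VERB,NOUN}; 4:flerp {ADJ}; 5:roi {VERB}; 6:foukloush {PREP}; 7:foukloush {PREP}; 8:kleepin {VERB,NOUN}; 9:posporn {CONJ}.
Position 1: NOUN is ruled out by rule 2; that leaves CONJ.
Position 2: NOUN is ruled out by rule 3; that leaves CONJ.
Position 8: NOUN is ruled out by rule 2; that leaves VERB.
Position 3: VERB is ruled out by rule 1; that leaves NOUN.
The only consistent sequence is: CONJ CONJ NOUN ADJ VERB PREP PREP VERB CONJ.
Check: rule 1 satisfied; rule 2 satisfied; rule 3 satisfied; rule 4 satisfied.

CONJ CONJ NOUN ADJ VERB PREP PREP VERB CONJ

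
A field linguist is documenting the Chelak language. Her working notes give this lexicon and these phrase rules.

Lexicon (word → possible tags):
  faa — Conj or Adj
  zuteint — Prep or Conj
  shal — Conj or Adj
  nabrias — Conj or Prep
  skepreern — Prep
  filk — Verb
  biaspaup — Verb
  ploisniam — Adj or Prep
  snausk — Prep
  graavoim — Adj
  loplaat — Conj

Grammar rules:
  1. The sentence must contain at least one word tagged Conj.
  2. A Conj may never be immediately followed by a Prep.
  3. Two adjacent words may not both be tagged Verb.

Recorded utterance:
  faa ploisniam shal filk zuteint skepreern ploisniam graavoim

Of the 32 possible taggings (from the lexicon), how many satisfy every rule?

Candidates per position — 1:faa {Conj,Adj}; 2:ploisniam {Adj,Prep}; 3:shal {Conj,Adj}; 4:filk {Verb}; 5:zuteint {Prep,Conj}; 6:skepreern {Prep}; 7:ploisniam {Adj,Prep}; 8:graavoim {Adj}.
There are 32 candidate sequences in total.
Checking each against the rules leaves 8 sequences.
Count = 8.

8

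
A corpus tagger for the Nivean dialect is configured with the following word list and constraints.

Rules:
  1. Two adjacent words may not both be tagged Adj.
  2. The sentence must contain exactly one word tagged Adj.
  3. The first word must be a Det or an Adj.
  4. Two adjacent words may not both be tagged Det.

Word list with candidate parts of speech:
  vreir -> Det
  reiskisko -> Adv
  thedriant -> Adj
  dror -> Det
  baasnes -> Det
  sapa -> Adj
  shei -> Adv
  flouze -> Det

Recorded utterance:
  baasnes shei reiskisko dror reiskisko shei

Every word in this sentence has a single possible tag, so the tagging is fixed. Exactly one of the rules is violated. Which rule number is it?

Fixed tagging: Det Adv Adv Det Adv Adv.
Checking each rule: R1 ok, R2 fails, R3 ok, R4 ok.
Only rule 2 fails.

2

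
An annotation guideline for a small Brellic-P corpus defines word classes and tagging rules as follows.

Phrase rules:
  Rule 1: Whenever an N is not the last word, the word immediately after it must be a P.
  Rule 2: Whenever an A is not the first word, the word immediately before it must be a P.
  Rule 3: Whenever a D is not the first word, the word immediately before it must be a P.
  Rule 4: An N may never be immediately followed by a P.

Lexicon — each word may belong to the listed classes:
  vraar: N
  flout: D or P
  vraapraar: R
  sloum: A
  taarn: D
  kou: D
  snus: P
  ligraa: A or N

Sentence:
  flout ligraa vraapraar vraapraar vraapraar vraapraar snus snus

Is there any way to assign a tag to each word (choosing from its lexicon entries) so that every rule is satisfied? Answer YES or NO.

Candidates per position — 1:flout {D,P}; 2:ligraa {A,N}; 3:vraapraar {R}; 4:vraapraar {R}; 5:vraapraar {R}; 6:vraapraar {R}; 7:snus {P}; 8:snus {P}.
One satisfying assignment: P A R R R R P P.
Check: rule 1 holds; rule 2 holds; rule 3 holds; rule 4 holds.

YES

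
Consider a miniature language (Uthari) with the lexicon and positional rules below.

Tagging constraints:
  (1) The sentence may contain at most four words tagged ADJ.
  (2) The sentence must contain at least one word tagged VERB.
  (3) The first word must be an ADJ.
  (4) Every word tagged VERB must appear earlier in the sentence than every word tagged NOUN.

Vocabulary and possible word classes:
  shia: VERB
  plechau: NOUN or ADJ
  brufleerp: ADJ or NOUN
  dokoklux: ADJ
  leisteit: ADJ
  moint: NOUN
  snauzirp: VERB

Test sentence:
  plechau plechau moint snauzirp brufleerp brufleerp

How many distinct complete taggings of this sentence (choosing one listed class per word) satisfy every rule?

0

Candidates per position — 1:plechau {NOUN,ADJ}; 2:plechau {NOUN,ADJ}; 3:moint {NOUN}; 4:snauzirp {VERB}; 5:brufleerp {ADJ,NOUN}; 6:brufleerp {ADJ,NOUN}.
There are 16 candidate sequences in total.
Rule 4 cannot be satisfied by any choice of tags from the lexicon.
So there is no consistent tagging.
Count = 0.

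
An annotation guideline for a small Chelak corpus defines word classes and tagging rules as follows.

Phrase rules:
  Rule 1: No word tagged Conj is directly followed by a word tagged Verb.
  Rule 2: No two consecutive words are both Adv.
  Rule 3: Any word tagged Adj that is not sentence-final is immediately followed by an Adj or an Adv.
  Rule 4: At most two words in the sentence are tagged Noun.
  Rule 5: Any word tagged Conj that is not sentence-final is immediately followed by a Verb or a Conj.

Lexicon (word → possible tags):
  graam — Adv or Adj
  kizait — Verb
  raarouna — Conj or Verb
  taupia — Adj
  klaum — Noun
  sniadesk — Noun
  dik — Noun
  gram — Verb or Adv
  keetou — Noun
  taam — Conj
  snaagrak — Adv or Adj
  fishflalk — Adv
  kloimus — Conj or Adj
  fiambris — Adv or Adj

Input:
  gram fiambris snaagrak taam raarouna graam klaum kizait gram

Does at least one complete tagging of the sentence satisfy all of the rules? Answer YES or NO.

Candidates per position — 1:gram {Verb,Adv}; 2:fiambris {Adv,Adj}; 3:snaagrak {Adv,Adj}; 4:taam {Conj}; 5:raarouna {Conj,Verb}; 6:graam {Adv,Adj}; 7:klaum {Noun}; 8:kizait {Verb}; 9:gram {Verb,Adv}.
Every candidate sequence violates at least one rule; no consistent tagging exists.

NO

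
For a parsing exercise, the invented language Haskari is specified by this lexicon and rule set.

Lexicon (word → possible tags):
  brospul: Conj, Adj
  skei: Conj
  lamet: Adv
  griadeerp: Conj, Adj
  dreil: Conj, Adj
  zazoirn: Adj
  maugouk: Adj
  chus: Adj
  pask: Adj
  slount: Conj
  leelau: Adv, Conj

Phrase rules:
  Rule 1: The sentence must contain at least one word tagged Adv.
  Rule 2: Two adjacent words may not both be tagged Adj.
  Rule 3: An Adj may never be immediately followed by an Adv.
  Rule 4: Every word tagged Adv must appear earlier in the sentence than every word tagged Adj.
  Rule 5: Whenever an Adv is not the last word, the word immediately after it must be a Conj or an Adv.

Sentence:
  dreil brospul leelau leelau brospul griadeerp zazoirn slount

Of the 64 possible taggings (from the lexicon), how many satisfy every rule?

4

Candidates per position — 1:dreil {Conj,Adj}; 2:brospul {Conj,Adj}; 3:leelau {Adv,Conj}; 4:leelau {Adv,Conj}; 5:brospul {Conj,Adj}; 6:griadeerp {Conj,Adj}; 7:zazoirn {Adj}; 8:slount {Conj}.
There are 64 candidate sequences in total.
The sequences that satisfy every rule: Conj Conj Adv Adv Conj Conj Adj Conj; Conj Conj Adv Conj Conj Conj Adj Conj; Conj Conj Adv Conj Adj Conj Adj Conj; Conj Conj Conj Adv Conj Conj Adj Conj.
Count = 4.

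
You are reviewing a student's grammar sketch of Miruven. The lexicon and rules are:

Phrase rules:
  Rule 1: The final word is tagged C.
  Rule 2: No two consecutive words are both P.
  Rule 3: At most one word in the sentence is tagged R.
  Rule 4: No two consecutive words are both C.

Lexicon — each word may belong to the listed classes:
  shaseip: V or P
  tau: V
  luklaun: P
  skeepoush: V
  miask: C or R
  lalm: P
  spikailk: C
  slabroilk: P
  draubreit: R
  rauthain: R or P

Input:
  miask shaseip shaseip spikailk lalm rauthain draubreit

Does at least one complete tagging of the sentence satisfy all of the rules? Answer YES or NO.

NO

Candidates per position — 1:miask {C,R}; 2:shaseip {V,P}; 3:shaseip {V,P}; 4:spikailk {C}; 5:lalm {P}; 6:rauthain {R,P}; 7:draubreit {R}.
Rule 1 cannot be satisfied by any choice of tags from the lexicon.
So there is no consistent tagging.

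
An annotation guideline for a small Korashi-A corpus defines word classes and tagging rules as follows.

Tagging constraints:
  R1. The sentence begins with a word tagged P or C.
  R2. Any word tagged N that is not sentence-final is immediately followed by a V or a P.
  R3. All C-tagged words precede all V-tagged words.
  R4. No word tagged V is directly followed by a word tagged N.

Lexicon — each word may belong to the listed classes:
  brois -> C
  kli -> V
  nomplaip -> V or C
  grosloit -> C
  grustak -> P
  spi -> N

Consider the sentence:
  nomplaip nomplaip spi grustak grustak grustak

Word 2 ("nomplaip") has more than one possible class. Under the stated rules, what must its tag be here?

C

Candidates per position — 1:nomplaip {V,C}; 2:nomplaip {V,C}; 3:spi {N}; 4:grustak {P}; 5:grustak {P}; 6:grustak {P}.
At position 1, choosing V makes rule 1 impossible to satisfy; hence C.
At position 2, choosing V makes rule 4 impossible to satisfy; hence C.
That leaves exactly one tagging: C C N P P P.
Check: rule 1 ✓; rule 2 ✓; rule 3 ✓; rule 4 ✓.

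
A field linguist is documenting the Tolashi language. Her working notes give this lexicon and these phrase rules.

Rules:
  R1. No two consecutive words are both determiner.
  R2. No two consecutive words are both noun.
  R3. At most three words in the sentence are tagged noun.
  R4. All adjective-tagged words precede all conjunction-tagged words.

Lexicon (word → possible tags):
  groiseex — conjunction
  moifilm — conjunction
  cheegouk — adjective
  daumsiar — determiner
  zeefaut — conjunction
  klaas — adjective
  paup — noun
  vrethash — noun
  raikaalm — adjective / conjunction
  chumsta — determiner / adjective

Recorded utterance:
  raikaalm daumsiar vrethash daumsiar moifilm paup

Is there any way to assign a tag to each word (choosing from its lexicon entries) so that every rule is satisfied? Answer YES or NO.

Candidates per position — 1:raikaalm {adjective,conjunction}; 2:daumsiar {determiner}; 3:vrethash {noun}; 4:daumsiar {determiner}; 5:moifilm {conjunction}; 6:paup {noun}.
One satisfying assignment: adjective determiner noun determiner conjunction noun.
Verifying each rule — rule 1 satisfied; rule 2 satisfied; rule 3 satisfied; rule 4 satisfied.

YES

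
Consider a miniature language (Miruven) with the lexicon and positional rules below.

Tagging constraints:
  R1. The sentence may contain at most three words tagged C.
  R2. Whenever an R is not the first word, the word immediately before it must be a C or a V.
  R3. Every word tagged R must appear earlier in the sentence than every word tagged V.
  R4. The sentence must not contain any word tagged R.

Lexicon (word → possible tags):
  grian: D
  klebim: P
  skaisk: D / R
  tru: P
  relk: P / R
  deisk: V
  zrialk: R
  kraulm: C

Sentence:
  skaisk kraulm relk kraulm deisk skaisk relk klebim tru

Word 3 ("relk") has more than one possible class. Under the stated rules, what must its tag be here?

Candidates per position — 1:skaisk {D,R}; 2:kraulm {C}; 3:relk {P,R}; 4:kraulm {C}; 5:deisk {V}; 6:skaisk {D,R}; 7:relk {P,R}; 8:klebim {P}; 9:tru {P}.
Position 1: tagging it R would leave rule 4 unsatisfiable, so it must be D.
Position 3: tagging it R would leave rule 4 unsatisfiable, so it must be P.
Position 6: tagging it R would leave rule 3 unsatisfiable, so it must be D.
Position 7: tagging it R would leave rule 2 unsatisfiable, so it must be P.
So the tagging must be: D C P C V D P P P.
Rule-by-rule: rule 1 holds; rule 2 holds; rule 3 holds; rule 4 holds.

P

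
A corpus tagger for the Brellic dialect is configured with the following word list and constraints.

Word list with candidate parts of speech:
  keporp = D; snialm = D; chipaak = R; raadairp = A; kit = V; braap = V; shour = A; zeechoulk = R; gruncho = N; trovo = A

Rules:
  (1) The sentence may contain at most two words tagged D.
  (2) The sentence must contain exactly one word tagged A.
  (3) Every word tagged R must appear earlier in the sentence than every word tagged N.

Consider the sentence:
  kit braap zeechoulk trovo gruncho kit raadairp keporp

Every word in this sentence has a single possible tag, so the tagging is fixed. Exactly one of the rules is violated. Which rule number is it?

Fixed tagging: V V R A N V A D.
Checking each rule: R1 ✓, R2 ✗, R3 ✓.
Only rule 2 fails.

2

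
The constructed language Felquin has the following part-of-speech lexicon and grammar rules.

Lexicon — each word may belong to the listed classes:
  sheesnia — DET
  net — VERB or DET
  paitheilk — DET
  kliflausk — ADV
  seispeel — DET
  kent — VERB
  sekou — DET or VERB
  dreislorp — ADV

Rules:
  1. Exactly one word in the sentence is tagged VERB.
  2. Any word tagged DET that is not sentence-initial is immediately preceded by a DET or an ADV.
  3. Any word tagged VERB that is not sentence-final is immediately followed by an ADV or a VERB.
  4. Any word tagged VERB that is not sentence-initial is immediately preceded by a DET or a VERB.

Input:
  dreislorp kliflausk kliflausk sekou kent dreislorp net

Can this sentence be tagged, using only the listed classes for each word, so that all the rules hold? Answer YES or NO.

YES

Candidates per position — 1:dreislorp {ADV}; 2:kliflausk {ADV}; 3:kliflausk {ADV}; 4:sekou {DET,VERB}; 5:kent {VERB}; 6:dreislorp {ADV}; 7:net {VERB,DET}.
One satisfying assignment: ADV ADV ADV DET VERB ADV DET.
Checking: rule 1 ✓; rule 2 ✓; rule 3 ✓; rule 4 ✓.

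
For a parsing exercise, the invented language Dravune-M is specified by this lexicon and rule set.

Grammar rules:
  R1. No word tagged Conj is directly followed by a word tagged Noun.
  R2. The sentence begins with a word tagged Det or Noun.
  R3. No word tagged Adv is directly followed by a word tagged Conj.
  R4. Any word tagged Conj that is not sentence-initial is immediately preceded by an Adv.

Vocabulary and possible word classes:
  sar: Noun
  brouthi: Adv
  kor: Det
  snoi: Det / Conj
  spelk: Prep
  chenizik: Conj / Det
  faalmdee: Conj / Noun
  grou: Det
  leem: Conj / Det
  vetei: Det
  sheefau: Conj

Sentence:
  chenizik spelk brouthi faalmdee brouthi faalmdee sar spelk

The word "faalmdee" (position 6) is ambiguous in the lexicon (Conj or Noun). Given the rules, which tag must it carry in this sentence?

Noun

Candidates per position — 1:chenizik {Conj,Det}; 2:spelk {Prep}; 3:brouthi {Adv}; 4:faalmdee {Conj,Noun}; 5:brouthi {Adv}; 6:faalmdee {Conj,Noun}; 7:sar {Noun}; 8:spelk {Prep}.
At position 1, choosing Conj makes rule 2 impossible to satisfy; hence Det.
At position 4, choosing Conj makes rule 3 impossible to satisfy; hence Noun.
At position 6, choosing Conj makes rule 1 impossible to satisfy; hence Noun.
That leaves exactly one tagging: Det Prep Adv Noun Adv Noun Noun Prep.
Checking: rule 1 ✓; rule 2 ✓; rule 3 ✓; rule 4 ✓.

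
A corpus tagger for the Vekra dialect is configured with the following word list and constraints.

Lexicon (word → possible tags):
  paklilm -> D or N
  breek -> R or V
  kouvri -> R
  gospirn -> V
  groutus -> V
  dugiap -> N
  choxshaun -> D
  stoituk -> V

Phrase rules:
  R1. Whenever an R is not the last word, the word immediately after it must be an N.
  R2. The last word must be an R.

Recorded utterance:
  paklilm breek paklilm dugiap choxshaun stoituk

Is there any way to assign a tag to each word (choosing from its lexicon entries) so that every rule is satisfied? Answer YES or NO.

NO

Candidates per position — 1:paklilm {D,N}; 2:breek {R,V}; 3:paklilm {D,N}; 4:dugiap {N}; 5:choxshaun {D}; 6:stoituk {V}.
Rule 2 cannot be satisfied by any choice of tags from the lexicon.
So there is no consistent tagging.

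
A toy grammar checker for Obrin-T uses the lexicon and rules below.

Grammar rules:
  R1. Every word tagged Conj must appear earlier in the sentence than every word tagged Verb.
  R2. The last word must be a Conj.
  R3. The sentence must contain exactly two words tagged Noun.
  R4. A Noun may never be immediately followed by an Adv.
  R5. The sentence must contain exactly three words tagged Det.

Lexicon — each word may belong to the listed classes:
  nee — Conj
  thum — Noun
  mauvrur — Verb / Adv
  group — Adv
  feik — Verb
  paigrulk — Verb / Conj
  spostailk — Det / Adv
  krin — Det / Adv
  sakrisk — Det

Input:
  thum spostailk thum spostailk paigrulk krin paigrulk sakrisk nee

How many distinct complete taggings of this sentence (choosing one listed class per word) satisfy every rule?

1

Candidates per position — 1:thum {Noun}; 2:spostailk {Det,Adv}; 3:thum {Noun}; 4:spostailk {Det,Adv}; 5:paigrulk {Verb,Conj}; 6:krin {Det,Adv}; 7:paigrulk {Verb,Conj}; 8:sakrisk {Det}; 9:nee {Conj}.
There are 32 candidate sequences in total.
The sequences that satisfy every rule: Noun Det Noun Det Conj Adv Conj Det Conj.
Count = 1.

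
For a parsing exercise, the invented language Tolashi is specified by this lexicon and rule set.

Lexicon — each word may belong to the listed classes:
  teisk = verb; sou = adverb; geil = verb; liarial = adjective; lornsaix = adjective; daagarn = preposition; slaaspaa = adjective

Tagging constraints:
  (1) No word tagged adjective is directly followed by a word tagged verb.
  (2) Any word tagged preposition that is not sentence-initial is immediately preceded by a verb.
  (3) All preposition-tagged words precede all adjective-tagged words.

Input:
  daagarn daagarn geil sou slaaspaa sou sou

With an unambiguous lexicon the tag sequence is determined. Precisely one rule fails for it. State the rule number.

2

Fixed tagging: preposition preposition verb adverb adjective adverb adverb.
Rule check: R1 ok, R2 fails, R3 ok.
Only rule 2 fails.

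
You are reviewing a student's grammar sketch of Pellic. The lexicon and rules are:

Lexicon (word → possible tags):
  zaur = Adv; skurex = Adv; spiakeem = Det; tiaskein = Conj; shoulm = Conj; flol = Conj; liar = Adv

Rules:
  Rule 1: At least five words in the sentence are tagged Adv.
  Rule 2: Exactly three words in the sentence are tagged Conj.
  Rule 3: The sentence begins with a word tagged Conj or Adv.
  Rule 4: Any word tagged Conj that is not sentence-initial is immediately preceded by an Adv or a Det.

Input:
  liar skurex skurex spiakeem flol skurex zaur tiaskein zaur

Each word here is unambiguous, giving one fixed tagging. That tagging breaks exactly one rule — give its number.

Fixed tagging: Adv Adv Adv Det Conj Adv Adv Conj Adv.
Checking each rule: R1 ✓, R2 ✗, R3 ✓, R4 ✓.
Only rule 2 fails.

2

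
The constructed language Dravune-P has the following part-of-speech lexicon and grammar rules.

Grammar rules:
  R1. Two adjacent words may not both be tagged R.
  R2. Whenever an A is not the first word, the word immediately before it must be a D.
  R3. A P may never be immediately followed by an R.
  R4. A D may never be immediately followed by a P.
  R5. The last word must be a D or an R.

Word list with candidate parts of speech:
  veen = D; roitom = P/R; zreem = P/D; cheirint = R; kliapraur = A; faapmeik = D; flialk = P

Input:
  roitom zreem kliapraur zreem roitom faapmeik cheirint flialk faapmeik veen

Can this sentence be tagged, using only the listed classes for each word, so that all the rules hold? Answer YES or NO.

YES

Candidates per position — 1:roitom {P,R}; 2:zreem {P,D}; 3:kliapraur {A}; 4:zreem {P,D}; 5:roitom {P,R}; 6:faapmeik {D}; 7:cheirint {R}; 8:flialk {P}; 9:faapmeik {D}; 10:veen {D}.
One satisfying assignment: P D A D R D R P D D.
Rule-by-rule: rule 1 ✓; rule 2 ✓; rule 3 ✓; rule 4 ✓; rule 5 ✓.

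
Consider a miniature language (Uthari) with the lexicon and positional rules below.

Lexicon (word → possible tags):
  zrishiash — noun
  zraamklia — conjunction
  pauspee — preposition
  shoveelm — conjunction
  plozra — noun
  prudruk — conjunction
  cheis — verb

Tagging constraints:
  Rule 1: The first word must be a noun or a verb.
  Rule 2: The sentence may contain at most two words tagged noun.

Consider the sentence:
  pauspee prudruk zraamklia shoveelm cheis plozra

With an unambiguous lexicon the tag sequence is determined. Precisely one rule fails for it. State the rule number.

1

Fixed tagging: preposition conjunction conjunction conjunction verb noun.
Rule check: R1 violated, R2 holds.
Only rule 1 fails.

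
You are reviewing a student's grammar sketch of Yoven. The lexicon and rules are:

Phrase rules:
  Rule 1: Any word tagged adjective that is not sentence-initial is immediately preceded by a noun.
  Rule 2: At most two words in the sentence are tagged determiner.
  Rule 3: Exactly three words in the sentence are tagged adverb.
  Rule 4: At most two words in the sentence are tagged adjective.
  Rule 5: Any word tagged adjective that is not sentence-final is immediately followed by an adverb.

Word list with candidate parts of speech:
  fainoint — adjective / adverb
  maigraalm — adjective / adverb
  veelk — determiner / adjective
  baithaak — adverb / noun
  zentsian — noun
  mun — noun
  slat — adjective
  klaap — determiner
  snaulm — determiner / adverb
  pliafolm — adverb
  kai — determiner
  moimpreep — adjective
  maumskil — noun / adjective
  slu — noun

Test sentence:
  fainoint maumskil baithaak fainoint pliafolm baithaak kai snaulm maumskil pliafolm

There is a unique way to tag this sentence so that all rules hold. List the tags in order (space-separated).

Candidates per position — 1:fainoint {adjective,adverb}; 2:maumskil {noun,adjective}; 3:baithaak {adverb,noun}; 4:fainoint {adjective,adverb}; 5:pliafolm {adverb}; 6:baithaak {adverb,noun}; 7:kai {determiner}; 8:snaulm {determiner,adverb}; 9:maumskil {noun,adjective}; 10:pliafolm {adverb}.
Position 1: adjective is ruled out by rule 5; that leaves adverb.
Position 2: adjective is ruled out by rule 1; that leaves noun.
Position 3: adverb is ruled out by rule 3; that leaves noun.
Position 4: adverb is ruled out by rule 3; that leaves adjective.
Position 6: adverb is ruled out by rule 3; that leaves noun.
Position 8: adverb is ruled out by rule 3; that leaves determiner.
Position 9: adjective is ruled out by rule 1; that leaves noun.
So the tagging must be: adverb noun noun adjective adverb noun determiner determiner noun adverb.
Rule-by-rule: rule 1 ok; rule 2 ok; rule 3 ok; rule 4 ok; rule 5 ok.

adverb noun noun adjective adverb noun determiner determiner noun adverb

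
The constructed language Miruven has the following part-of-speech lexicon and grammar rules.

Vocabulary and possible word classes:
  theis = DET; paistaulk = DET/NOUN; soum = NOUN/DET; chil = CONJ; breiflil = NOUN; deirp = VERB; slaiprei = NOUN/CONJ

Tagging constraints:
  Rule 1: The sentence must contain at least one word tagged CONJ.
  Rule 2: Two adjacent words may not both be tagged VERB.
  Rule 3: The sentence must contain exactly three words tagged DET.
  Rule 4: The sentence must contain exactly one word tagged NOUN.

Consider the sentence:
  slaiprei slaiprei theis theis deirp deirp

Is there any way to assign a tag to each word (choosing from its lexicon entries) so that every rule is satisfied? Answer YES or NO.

Candidates per position — 1:slaiprei {NOUN,CONJ}; 2:slaiprei {NOUN,CONJ}; 3:theis {DET}; 4:theis {DET}; 5:deirp {VERB}; 6:deirp {VERB}.
Rule 2 cannot be satisfied by any choice of tags from the lexicon.
So there is no consistent tagging.

NO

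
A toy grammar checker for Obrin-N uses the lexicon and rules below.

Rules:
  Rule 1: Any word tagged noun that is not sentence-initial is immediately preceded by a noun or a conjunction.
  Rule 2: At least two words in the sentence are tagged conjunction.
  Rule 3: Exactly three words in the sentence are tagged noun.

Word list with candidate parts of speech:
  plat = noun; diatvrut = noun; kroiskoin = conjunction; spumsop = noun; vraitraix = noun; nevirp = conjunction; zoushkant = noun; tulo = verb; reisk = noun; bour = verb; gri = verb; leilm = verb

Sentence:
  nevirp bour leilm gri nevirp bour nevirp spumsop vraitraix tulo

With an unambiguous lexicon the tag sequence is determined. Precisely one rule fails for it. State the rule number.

3

Fixed tagging: conjunction verb verb verb conjunction verb conjunction noun noun verb.
Checking each rule: R1 pass, R2 pass, R3 fail.
Only rule 3 fails.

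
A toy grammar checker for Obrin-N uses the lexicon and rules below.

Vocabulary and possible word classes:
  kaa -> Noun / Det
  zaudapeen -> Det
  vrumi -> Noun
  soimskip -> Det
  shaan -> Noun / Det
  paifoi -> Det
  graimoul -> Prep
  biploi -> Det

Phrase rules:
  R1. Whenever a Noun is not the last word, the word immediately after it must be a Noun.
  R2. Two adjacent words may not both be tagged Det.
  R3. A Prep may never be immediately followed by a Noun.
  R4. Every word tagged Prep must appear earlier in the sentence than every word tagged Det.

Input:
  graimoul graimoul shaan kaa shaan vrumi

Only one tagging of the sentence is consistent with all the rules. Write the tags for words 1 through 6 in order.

Prep Prep Det Noun Noun Noun

Candidates per position — 1:graimoul {Prep}; 2:graimoul {Prep}; 3:shaan {Noun,Det}; 4:kaa {Noun,Det}; 5:shaan {Noun,Det}; 6:vrumi {Noun}.
Word 3 cannot be Noun — rule 3 would then fail for every completion. It is Det.
Word 4 cannot be Det — rule 2 would then fail for every completion. It is Noun.
Word 5 cannot be Det — rule 1 would then fail for every completion. It is Noun.
The only consistent sequence is: Prep Prep Det Noun Noun Noun.
Rule-by-rule: rule 1 ✓; rule 2 ✓; rule 3 ✓; rule 4 ✓.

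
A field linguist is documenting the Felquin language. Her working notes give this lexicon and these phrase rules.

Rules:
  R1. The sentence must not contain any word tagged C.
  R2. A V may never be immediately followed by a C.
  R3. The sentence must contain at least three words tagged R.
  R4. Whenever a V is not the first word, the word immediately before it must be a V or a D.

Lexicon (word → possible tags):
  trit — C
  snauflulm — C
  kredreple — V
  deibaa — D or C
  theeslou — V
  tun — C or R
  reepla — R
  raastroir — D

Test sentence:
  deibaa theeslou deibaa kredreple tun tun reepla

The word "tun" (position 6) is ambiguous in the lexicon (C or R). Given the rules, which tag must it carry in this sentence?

R

Candidates per position — 1:deibaa {D,C}; 2:theeslou {V}; 3:deibaa {D,C}; 4:kredreple {V}; 5:tun {C,R}; 6:tun {C,R}; 7:reepla {R}.
Position 1: tagging it C would leave rule 1 unsatisfiable, so it must be D.
Position 3: tagging it C would leave rule 1 unsatisfiable, so it must be D.
Position 5: tagging it C would leave rule 1 unsatisfiable, so it must be R.
Position 6: tagging it C would leave rule 1 unsatisfiable, so it must be R.
The unique satisfying tagging is: D V D V R R R.
Verifying each rule — rule 1 ok; rule 2 ok; rule 3 ok; rule 4 ok.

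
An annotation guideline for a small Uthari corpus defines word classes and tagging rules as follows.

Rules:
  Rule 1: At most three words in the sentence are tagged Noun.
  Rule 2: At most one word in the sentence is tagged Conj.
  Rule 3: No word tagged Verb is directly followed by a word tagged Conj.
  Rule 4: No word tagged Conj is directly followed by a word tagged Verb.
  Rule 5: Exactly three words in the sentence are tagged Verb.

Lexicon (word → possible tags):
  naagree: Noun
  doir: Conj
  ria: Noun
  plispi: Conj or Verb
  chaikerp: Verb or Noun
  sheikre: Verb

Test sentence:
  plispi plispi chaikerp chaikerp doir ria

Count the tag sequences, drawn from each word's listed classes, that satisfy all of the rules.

Candidates per position — 1:plispi {Conj,Verb}; 2:plispi {Conj,Verb}; 3:chaikerp {Verb,Noun}; 4:chaikerp {Verb,Noun}; 5:doir {Conj}; 6:ria {Noun}.
There are 16 candidate sequences in total.
The sequences that satisfy every rule: Verb Verb Verb Noun Conj Noun.
Count = 1.

1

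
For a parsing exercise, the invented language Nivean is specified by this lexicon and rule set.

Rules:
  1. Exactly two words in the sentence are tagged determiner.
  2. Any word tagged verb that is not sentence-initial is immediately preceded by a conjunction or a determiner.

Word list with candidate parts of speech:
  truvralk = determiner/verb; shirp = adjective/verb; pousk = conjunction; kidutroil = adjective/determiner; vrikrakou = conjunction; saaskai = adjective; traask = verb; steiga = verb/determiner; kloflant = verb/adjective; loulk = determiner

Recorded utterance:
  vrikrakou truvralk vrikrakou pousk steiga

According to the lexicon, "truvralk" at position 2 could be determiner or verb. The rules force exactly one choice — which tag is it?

Candidates per position — 1:vrikrakou {conjunction}; 2:truvralk {determiner,verb}; 3:vrikrakou {conjunction}; 4:pousk {conjunction}; 5:steiga {verb,determiner}.
Position 2: tagging it verb would leave rule 1 unsatisfiable, so it must be determiner.
Position 5: tagging it verb would leave rule 1 unsatisfiable, so it must be determiner.
The unique satisfying tagging is: conjunction determiner conjunction conjunction determiner.
Rule-by-rule: rule 1 ok; rule 2 ok.

determiner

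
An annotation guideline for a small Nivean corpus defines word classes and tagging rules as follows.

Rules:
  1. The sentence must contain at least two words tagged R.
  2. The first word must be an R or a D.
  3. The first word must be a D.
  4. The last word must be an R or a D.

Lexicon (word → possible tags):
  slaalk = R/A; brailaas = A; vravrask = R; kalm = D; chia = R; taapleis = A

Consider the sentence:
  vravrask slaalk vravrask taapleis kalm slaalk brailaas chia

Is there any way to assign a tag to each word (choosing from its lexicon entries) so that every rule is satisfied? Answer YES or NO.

NO

Candidates per position — 1:vravrask {R}; 2:slaalk {R,A}; 3:vravrask {R}; 4:taapleis {A}; 5:kalm {D}; 6:slaalk {R,A}; 7:brailaas {A}; 8:chia {R}.
Rule 3 cannot be satisfied by any choice of tags from the lexicon.
So there is no consistent tagging.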